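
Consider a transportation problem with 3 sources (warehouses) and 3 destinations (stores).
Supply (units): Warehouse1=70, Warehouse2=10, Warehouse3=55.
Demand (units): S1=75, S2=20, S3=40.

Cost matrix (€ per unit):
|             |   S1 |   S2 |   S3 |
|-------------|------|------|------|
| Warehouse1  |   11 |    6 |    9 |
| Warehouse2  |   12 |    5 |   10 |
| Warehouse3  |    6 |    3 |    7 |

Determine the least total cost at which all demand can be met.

1020

One minimum-cost allocation:
  Warehouse1→S1: 20 × €11 = €220
  Warehouse1→S2: 10 × €6 = €60
  Warehouse1→S3: 40 × €9 = €360
  Warehouse2→S2: 10 × €5 = €50
  Warehouse3→S1: 55 × €6 = €330
Total = 220 + 60 + 360 + 50 + 330 = €1020.
(Supply check: Warehouse1 ships 70; Warehouse2 ships 10; Warehouse3 ships 55.)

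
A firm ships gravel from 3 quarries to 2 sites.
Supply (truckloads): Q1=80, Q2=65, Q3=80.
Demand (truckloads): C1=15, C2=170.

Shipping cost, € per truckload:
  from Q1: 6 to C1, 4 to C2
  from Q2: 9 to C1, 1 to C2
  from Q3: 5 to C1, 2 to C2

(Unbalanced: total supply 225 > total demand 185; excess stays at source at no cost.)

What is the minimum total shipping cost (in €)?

415

Optimal allocation:
  Q1 to C1: 15 × €6 = €90
  Q1 to C2: 25 × €4 = €100
  Q2 to C2: 65 × €1 = €65
  Q3 to C2: 80 × €2 = €160
Total = 90 + 100 + 65 + 160 = €415.
(Supply check: Q1 ships 40; Q2 ships 65; Q3 ships 80.)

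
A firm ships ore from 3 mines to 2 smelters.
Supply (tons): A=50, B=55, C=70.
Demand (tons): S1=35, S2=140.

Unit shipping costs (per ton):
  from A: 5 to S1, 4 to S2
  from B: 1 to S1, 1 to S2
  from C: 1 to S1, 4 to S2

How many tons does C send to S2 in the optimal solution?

Optimal shipments:
  A->S2: 50 × 4 = 200
  B->S2: 55 × 1 = 55
  C->S1: 35 × 1 = 35
  C->S2: 35 × 4 = 140
Total cost = 430.
So C→S2 carries 35 tons.

35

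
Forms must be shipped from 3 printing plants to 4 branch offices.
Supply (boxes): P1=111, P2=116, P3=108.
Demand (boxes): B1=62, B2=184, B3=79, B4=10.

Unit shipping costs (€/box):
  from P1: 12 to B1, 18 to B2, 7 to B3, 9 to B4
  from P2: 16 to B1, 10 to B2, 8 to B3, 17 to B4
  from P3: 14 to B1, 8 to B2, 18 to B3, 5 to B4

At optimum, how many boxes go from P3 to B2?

98

Optimal shipments:
  P1→B1: 62 × €12 = €744
  P1→B3: 49 × €7 = €343
  P2→B2: 86 × €10 = €860
  P2→B3: 30 × €8 = €240
  P3→B2: 98 × €8 = €784
  P3→B4: 10 × €5 = €50
Total cost = €3021.
So P3→B2 carries 98 boxes.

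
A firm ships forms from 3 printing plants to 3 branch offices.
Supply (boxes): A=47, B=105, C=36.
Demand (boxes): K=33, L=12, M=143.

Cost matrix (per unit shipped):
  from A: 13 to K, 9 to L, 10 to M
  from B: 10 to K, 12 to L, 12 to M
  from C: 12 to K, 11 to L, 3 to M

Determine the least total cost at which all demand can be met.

1760

An optimal shipping plan:
  A->L: 12 × 9 = 108
  A->M: 35 × 10 = 350
  B->K: 33 × 10 = 330
  B->M: 72 × 12 = 864
  C->M: 36 × 3 = 108
Total = 108 + 350 + 330 + 864 + 108 = 1760.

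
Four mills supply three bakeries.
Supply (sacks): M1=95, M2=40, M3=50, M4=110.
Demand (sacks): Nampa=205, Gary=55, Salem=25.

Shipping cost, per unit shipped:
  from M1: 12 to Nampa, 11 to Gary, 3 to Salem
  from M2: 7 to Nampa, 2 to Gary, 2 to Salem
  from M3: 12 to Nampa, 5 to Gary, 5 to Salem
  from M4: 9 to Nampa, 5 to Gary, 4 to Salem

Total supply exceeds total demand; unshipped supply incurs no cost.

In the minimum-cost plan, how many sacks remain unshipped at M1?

An optimal plan:
  M1->Nampa: 60 sacks
  M1->Salem: 25 sacks
  M2->Nampa: 35 sacks
  M2->Gary: 5 sacks
  M3->Gary: 50 sacks
  M4->Nampa: 110 sacks
Total cost = 2290.
M1 ships 85 of its 95, leaving 10.

10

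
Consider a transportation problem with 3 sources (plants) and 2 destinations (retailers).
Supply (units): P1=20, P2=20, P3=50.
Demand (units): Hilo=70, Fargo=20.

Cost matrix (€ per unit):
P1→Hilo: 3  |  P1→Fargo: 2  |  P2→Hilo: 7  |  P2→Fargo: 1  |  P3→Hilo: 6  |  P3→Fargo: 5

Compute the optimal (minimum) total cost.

One minimum-cost allocation:
  P1→Hilo: 20 units
  P2→Fargo: 20 units
  P3→Hilo: 50 units
Total cost = €380.

380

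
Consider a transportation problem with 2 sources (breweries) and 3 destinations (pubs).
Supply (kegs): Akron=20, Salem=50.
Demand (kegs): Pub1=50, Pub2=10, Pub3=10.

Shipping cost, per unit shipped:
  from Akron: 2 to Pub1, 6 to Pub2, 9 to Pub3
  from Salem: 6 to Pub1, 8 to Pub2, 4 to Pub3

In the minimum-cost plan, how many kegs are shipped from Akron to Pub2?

0

The minimum-cost plan:
  Akron→Pub1: 20 × 2 = 40
  Salem→Pub1: 30 × 6 = 180
  Salem→Pub2: 10 × 8 = 80
  Salem→Pub3: 10 × 4 = 40
Total cost = 340.
The route Akron→Pub2 is not used.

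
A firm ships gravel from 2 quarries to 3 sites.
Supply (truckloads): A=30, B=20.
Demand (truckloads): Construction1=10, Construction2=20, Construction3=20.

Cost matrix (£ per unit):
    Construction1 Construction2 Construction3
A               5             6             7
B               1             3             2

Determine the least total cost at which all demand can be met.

210

Optimal allocation:
  A→Construction1: 10 × £5 = £50
  A→Construction2: 20 × £6 = £120
  B→Construction3: 20 × £2 = £40
Total = 50 + 120 + 40 = £210.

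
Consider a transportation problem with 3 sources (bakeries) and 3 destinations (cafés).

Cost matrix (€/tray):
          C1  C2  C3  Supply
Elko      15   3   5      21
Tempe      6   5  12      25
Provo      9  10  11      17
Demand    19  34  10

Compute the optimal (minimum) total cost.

363

A cheapest plan:
  Elko–C2: 11 trays
  Elko–C3: 10 trays
  Tempe–C1: 2 trays
  Tempe–C2: 23 trays
  Provo–C1: 17 trays
Total cost = €363.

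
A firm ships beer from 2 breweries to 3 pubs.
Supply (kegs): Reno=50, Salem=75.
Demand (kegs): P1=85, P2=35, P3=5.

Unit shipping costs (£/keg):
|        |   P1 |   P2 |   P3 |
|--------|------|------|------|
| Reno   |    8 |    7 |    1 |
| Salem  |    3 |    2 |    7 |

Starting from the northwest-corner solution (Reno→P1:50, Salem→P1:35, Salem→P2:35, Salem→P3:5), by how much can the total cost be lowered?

55

Current plan cost = 50·8 + 35·3 + 35·2 + 5·7 = £610.
Optimal plan:
  Reno→P1: 10 kegs
  Reno→P2: 35 kegs
  Reno→P3: 5 kegs
  Salem→P1: 75 kegs
Optimal cost = £555.
Saving = 610 − 555 = £55.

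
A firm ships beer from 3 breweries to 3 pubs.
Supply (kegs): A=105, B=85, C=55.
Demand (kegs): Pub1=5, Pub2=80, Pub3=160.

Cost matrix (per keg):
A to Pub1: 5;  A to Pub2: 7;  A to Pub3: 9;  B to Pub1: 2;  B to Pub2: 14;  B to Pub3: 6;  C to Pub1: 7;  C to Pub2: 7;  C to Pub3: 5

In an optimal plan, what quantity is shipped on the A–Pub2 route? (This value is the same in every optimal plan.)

80

Solving gives:
  A to Pub2: 80 × 7 = 560
  A to Pub3: 25 × 9 = 225
  B to Pub1: 5 × 2 = 10
  B to Pub3: 80 × 6 = 480
  C to Pub3: 55 × 5 = 275
Total cost = 1550.
So A→Pub2 carries 80 kegs.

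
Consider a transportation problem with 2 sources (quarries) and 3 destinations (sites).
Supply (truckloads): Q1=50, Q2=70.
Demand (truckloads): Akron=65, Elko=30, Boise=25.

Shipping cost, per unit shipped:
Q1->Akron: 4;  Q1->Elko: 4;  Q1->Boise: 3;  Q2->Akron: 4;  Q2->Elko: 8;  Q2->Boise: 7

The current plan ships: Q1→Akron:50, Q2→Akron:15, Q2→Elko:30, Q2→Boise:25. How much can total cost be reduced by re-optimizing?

200

Current plan cost = 50·4 + 15·4 + 30·8 + 25·7 = 675.
Optimal plan:
  Q1→Elko: 30 truckloads
  Q1→Boise: 20 truckloads
  Q2→Akron: 65 truckloads
  Q2→Boise: 5 truckloads
Optimal cost = 475.
Saving = 675 − 475 = 200.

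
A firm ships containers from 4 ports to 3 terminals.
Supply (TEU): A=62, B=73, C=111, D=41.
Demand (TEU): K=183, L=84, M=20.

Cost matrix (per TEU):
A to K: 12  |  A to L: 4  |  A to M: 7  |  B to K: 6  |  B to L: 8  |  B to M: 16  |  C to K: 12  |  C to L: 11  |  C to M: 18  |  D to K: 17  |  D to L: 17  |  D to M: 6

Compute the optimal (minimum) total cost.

2473

A cheapest plan:
  A–L: 62 TEU
  B–K: 73 TEU
  C–K: 89 TEU
  C–L: 22 TEU
  D–K: 21 TEU
  D–M: 20 TEU
Total cost = 2473.
(Supply check: A ships 62; B ships 73; C ships 111; D ships 41.)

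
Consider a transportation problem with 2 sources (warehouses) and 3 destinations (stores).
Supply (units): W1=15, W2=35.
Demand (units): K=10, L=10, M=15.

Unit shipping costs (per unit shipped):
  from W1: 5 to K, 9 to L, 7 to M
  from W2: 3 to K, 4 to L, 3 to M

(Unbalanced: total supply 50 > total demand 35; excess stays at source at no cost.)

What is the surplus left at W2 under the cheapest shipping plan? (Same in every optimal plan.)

0

An optimal plan:
  W2→K: 10 × 3 = 30
  W2→L: 10 × 4 = 40
  W2→M: 15 × 3 = 45
Total cost = 115.
W2 ships 35 of its 35, leaving 0.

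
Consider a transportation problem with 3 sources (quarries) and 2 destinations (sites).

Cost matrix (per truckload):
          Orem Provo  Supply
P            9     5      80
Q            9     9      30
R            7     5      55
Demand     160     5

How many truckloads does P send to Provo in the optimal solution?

The minimum-cost plan:
  P–Orem: 75 × 9 = 675
  P–Provo: 5 × 5 = 25
  Q–Orem: 30 × 9 = 270
  R–Orem: 55 × 7 = 385
Total cost = 1355.
So P→Provo carries 5 truckloads.

5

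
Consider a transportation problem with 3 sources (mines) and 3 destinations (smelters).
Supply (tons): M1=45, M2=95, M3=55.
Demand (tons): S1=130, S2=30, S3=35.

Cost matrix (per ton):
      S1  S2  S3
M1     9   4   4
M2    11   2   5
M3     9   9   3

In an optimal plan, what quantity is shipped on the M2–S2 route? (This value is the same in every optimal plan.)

Optimal shipments:
  M1->S1: 45 tons
  M2->S1: 65 tons
  M2->S2: 30 tons
  M3->S1: 20 tons
  M3->S3: 35 tons
Total cost = 1465.
So M2→S2 carries 30 tons.

30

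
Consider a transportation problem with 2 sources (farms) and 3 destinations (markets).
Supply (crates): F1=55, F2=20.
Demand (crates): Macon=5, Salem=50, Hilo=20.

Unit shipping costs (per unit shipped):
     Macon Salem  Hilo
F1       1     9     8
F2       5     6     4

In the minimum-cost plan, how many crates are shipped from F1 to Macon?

5

Solving gives:
  F1->Macon: 5 crates
  F1->Salem: 50 crates
  F2->Hilo: 20 crates
Total cost = 535.
So F1→Macon carries 5 crates.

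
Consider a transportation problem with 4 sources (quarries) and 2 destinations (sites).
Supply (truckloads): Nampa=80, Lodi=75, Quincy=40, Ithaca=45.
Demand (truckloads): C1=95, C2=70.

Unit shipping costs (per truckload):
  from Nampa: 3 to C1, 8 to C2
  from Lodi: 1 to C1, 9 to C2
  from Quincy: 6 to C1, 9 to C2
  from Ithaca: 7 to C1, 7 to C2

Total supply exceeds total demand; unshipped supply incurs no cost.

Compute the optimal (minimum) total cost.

A cheapest plan:
  Nampa to C1: 20 truckloads
  Nampa to C2: 25 truckloads
  Lodi to C1: 75 truckloads
  Ithaca to C2: 45 truckloads
Total cost = 650.
(Supply check: Nampa ships 45; Lodi ships 75; Quincy ships 0; Ithaca ships 45.)

650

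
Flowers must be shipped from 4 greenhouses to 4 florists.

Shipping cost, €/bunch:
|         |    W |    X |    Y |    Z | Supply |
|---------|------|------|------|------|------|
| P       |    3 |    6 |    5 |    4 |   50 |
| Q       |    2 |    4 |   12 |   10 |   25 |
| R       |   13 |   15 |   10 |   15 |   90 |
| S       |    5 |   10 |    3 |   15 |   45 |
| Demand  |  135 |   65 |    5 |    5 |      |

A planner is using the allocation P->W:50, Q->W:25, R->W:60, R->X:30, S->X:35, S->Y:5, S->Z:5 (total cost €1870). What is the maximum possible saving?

155

Current plan cost = 50·3 + 25·2 + 60·13 + 30·15 + 35·10 + 5·3 + 5·15 = €1870.
Optimal plan:
  P→W: 45 × €3 = €135
  P→Z: 5 × €4 = €20
  Q→X: 25 × €4 = €100
  R→W: 45 × €13 = €585
  R→X: 40 × €15 = €600
  R→Y: 5 × €10 = €50
  S→W: 45 × €5 = €225
Optimal cost = €1715.
Saving = 1870 − 1715 = €155.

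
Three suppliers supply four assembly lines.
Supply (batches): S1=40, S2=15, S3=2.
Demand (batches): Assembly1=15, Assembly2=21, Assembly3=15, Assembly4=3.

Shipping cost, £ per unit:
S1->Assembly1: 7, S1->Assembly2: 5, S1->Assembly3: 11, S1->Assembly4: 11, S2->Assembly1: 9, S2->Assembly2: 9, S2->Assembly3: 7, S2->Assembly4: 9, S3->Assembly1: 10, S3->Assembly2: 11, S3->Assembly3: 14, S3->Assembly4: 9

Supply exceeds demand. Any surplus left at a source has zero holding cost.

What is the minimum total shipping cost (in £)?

Optimal allocation:
  S1->Assembly1: 15 × £7 = £105
  S1->Assembly2: 21 × £5 = £105
  S1->Assembly4: 1 × £11 = £11
  S2->Assembly3: 15 × £7 = £105
  S3->Assembly4: 2 × £9 = £18
Total = 105 + 105 + 11 + 105 + 18 = £344.

344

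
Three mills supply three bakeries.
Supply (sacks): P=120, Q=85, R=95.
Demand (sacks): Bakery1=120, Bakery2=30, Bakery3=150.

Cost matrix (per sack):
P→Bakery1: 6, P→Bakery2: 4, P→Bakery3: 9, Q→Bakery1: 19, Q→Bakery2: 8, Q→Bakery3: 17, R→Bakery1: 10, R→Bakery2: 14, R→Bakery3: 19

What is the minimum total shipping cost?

One minimum-cost allocation:
  P to Bakery1: 25 sacks
  P to Bakery3: 95 sacks
  Q to Bakery2: 30 sacks
  Q to Bakery3: 55 sacks
  R to Bakery1: 95 sacks
Total cost = 3130.

3130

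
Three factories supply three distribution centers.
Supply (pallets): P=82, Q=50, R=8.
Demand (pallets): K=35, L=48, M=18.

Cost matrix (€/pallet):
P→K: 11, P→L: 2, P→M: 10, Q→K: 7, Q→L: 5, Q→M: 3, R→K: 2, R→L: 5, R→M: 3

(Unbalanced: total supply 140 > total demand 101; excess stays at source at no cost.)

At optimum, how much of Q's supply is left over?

An optimal plan:
  P to L: 48 pallets
  Q to K: 27 pallets
  Q to M: 18 pallets
  R to K: 8 pallets
Total cost = €355.
Q ships 45 of its 50, leaving 5.

5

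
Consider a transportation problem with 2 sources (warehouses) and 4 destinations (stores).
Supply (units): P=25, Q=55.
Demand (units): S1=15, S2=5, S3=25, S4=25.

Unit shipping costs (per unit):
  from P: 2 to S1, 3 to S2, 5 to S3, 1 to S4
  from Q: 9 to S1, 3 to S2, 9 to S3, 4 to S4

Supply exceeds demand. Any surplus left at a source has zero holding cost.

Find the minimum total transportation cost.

330

One minimum-cost allocation:
  P→S1: 15 × 2 = 30
  P→S3: 10 × 5 = 50
  Q→S2: 5 × 3 = 15
  Q→S3: 15 × 9 = 135
  Q→S4: 25 × 4 = 100
Total = 30 + 50 + 15 + 135 + 100 = 330.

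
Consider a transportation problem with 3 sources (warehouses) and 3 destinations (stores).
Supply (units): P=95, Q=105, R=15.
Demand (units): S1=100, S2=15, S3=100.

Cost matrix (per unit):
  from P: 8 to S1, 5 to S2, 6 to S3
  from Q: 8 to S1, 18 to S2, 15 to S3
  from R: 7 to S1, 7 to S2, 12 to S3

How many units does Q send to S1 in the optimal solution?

100

Optimal shipments:
  P→S3: 95 × 6 = 570
  Q→S1: 100 × 8 = 800
  Q→S3: 5 × 15 = 75
  R→S2: 15 × 7 = 105
Total cost = 1550.
So Q→S1 carries 100 units.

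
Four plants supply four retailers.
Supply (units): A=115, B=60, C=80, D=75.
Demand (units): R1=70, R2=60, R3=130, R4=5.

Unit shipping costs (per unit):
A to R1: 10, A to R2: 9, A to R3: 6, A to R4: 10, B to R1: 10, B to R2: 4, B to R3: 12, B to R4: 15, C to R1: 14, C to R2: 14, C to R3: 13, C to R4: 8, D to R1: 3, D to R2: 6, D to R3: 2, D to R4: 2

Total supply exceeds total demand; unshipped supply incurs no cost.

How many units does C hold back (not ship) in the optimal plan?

65

An optimal plan:
  A–R3: 115 × 6 = 690
  B–R2: 60 × 4 = 240
  C–R3: 10 × 13 = 130
  C–R4: 5 × 8 = 40
  D–R1: 70 × 3 = 210
  D–R3: 5 × 2 = 10
Total cost = 1320.
C ships 15 of its 80, leaving 65.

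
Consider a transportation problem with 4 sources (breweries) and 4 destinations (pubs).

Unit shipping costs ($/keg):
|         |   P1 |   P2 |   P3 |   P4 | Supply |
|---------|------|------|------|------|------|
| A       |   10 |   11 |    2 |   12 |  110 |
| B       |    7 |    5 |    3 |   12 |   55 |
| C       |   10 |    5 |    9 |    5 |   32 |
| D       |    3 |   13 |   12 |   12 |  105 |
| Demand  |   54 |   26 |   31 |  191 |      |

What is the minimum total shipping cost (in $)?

2422

A cheapest plan:
  A->P3: 31 × $2 = $62
  A->P4: 79 × $12 = $948
  B->P2: 26 × $5 = $130
  B->P4: 29 × $12 = $348
  C->P4: 32 × $5 = $160
  D->P1: 54 × $3 = $162
  D->P4: 51 × $12 = $612
Total = 62 + 948 + 130 + 348 + 160 + 162 + 612 = $2422.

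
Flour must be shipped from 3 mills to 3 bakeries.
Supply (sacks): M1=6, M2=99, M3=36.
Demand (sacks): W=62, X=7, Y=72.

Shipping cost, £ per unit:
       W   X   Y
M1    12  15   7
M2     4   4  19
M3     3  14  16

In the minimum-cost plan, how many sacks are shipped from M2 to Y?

Optimal shipments:
  M1→Y: 6 sacks
  M2→W: 62 sacks
  M2→X: 7 sacks
  M2→Y: 30 sacks
  M3→Y: 36 sacks
Total cost = £1464.
So M2→Y carries 30 sacks.

30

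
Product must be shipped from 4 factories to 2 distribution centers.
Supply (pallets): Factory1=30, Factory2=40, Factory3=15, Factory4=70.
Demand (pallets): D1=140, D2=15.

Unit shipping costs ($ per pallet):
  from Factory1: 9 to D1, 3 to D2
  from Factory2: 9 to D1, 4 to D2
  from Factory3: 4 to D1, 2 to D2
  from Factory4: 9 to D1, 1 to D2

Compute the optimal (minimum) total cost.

1200

One minimum-cost allocation:
  Factory1→D1: 30 pallets
  Factory2→D1: 40 pallets
  Factory3→D1: 15 pallets
  Factory4→D1: 55 pallets
  Factory4→D2: 15 pallets
Total cost = $1200.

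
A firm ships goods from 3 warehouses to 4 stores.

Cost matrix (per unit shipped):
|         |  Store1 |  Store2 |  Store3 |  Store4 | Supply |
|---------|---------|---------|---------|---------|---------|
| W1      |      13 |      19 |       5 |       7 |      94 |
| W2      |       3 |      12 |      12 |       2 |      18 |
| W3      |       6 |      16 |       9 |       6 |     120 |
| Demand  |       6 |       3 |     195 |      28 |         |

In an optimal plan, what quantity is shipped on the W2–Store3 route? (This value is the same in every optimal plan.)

Solving gives:
  W1–Store3: 94 × 5 = 470
  W2–Store2: 3 × 12 = 36
  W2–Store4: 15 × 2 = 30
  W3–Store1: 6 × 6 = 36
  W3–Store3: 101 × 9 = 909
  W3–Store4: 13 × 6 = 78
Total cost = 1559.
The route W2→Store3 is not used.

0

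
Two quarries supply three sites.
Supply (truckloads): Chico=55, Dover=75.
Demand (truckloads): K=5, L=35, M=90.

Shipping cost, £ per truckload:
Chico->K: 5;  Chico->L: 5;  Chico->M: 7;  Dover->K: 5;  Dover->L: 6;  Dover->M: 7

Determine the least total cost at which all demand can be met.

830

Optimal allocation:
  Chico to K: 5 × £5 = £25
  Chico to L: 35 × £5 = £175
  Chico to M: 15 × £7 = £105
  Dover to M: 75 × £7 = £525
Total = 25 + 175 + 105 + 525 = £830.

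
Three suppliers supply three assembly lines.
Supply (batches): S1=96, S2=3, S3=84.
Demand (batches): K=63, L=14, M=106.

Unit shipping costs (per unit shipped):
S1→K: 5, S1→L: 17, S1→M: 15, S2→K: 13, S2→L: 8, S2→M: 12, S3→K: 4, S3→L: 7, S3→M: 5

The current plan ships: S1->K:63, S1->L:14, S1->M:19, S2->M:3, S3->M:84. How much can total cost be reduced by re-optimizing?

18

Current plan cost = 63·5 + 14·17 + 19·15 + 3·12 + 84·5 = 1294.
Optimal plan:
  S1–K: 63 × 5 = 315
  S1–M: 33 × 15 = 495
  S2–L: 3 × 8 = 24
  S3–L: 11 × 7 = 77
  S3–M: 73 × 5 = 365
Optimal cost = 1276.
Saving = 1294 − 1276 = 18.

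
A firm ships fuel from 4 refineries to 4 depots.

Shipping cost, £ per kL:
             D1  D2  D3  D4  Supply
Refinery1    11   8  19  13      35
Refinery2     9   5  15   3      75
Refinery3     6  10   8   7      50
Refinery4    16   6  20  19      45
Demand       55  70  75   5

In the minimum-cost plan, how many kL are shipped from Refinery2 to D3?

25

Solving gives:
  Refinery1–D1: 35 × £11 = £385
  Refinery2–D1: 20 × £9 = £180
  Refinery2–D2: 25 × £5 = £125
  Refinery2–D3: 25 × £15 = £375
  Refinery2–D4: 5 × £3 = £15
  Refinery3–D3: 50 × £8 = £400
  Refinery4–D2: 45 × £6 = £270
Total cost = £1750.
So Refinery2→D3 carries 25 kL.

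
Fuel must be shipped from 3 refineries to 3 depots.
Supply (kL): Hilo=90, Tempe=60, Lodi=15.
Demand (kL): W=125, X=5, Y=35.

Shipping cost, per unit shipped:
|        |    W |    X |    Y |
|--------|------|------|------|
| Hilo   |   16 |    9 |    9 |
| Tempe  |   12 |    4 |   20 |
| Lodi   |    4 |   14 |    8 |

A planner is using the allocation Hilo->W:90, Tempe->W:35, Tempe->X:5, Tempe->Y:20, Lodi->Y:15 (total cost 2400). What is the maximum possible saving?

Current plan cost = 90·16 + 35·12 + 5·4 + 20·20 + 15·8 = 2400.
Optimal plan:
  Hilo->W: 55 × 16 = 880
  Hilo->Y: 35 × 9 = 315
  Tempe->W: 55 × 12 = 660
  Tempe->X: 5 × 4 = 20
  Lodi->W: 15 × 4 = 60
Optimal cost = 1935.
Saving = 2400 − 1935 = 465.

465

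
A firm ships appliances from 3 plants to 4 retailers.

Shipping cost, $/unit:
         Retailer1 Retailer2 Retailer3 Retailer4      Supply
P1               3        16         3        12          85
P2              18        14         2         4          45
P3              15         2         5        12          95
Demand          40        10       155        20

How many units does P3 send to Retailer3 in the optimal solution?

Optimal shipments:
  P1 to Retailer1: 40 × $3 = $120
  P1 to Retailer3: 45 × $3 = $135
  P2 to Retailer3: 25 × $2 = $50
  P2 to Retailer4: 20 × $4 = $80
  P3 to Retailer2: 10 × $2 = $20
  P3 to Retailer3: 85 × $5 = $425
Total cost = $830.
So P3→Retailer3 carries 85 units.

85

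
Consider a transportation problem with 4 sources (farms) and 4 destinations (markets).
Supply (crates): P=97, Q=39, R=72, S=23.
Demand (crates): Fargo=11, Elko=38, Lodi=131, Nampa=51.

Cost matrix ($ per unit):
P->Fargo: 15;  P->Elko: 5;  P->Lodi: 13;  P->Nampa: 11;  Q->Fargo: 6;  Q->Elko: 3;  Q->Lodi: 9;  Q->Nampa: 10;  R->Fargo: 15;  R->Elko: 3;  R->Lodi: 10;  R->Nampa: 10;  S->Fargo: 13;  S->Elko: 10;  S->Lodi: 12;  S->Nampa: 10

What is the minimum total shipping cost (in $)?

Optimal allocation:
  P to Elko: 38 × $5 = $190
  P to Lodi: 8 × $13 = $104
  P to Nampa: 51 × $11 = $561
  Q to Fargo: 11 × $6 = $66
  Q to Lodi: 28 × $9 = $252
  R to Lodi: 72 × $10 = $720
  S to Lodi: 23 × $12 = $276
Total = 190 + 104 + 561 + 66 + 252 + 720 + 276 = $2169.
(Supply check: P ships 97; Q ships 39; R ships 72; S ships 23.)

2169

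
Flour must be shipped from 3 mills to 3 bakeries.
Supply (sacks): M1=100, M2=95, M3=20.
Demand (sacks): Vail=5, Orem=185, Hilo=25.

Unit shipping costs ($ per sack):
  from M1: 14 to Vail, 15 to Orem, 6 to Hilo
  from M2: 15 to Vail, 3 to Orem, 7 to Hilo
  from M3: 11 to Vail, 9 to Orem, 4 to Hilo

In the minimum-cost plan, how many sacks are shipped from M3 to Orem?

Optimal shipments:
  M1→Vail: 5 sacks
  M1→Orem: 70 sacks
  M1→Hilo: 25 sacks
  M2→Orem: 95 sacks
  M3→Orem: 20 sacks
Total cost = $1735.
So M3→Orem carries 20 sacks.

20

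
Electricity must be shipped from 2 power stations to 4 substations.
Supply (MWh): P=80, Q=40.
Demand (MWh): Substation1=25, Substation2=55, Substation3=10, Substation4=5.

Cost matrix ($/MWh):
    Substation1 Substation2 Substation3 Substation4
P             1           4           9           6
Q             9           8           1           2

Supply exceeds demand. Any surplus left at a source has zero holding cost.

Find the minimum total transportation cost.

Optimal allocation:
  P->Substation1: 25 MWh
  P->Substation2: 55 MWh
  Q->Substation3: 10 MWh
  Q->Substation4: 5 MWh
Total cost = $265.

265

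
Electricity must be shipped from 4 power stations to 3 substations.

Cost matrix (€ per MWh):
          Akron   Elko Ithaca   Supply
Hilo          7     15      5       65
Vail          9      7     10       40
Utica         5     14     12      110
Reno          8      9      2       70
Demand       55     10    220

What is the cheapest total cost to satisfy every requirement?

An optimal shipping plan:
  Hilo–Ithaca: 65 × €5 = €325
  Vail–Elko: 10 × €7 = €70
  Vail–Ithaca: 30 × €10 = €300
  Utica–Akron: 55 × €5 = €275
  Utica–Ithaca: 55 × €12 = €660
  Reno–Ithaca: 70 × €2 = €140
Total = 325 + 70 + 300 + 275 + 660 + 140 = €1770.

1770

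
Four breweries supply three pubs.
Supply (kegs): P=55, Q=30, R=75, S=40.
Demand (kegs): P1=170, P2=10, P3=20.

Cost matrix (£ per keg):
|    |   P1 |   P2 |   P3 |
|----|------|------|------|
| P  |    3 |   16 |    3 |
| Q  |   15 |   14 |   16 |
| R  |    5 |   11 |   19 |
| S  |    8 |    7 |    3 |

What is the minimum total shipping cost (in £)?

1200

One minimum-cost allocation:
  P→P1: 55 kegs
  Q→P1: 20 kegs
  Q→P2: 10 kegs
  R→P1: 75 kegs
  S→P1: 20 kegs
  S→P3: 20 kegs
Total cost = £1200.
(Supply check: P ships 55; Q ships 30; R ships 75; S ships 40.)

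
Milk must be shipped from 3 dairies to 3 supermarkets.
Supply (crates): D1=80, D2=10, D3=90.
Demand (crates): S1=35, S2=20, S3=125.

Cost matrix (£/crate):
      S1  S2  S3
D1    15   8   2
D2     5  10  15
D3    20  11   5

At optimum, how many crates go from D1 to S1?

25

Optimal shipments:
  D1 to S1: 25 crates
  D1 to S2: 20 crates
  D1 to S3: 35 crates
  D2 to S1: 10 crates
  D3 to S3: 90 crates
Total cost = £1105.
So D1→S1 carries 25 crates.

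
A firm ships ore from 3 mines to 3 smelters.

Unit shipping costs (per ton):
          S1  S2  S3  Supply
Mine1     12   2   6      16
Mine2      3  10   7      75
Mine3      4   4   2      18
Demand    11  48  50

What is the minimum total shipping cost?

A cheapest plan:
  Mine1->S2: 16 × 2 = 32
  Mine2->S1: 11 × 3 = 33
  Mine2->S2: 14 × 10 = 140
  Mine2->S3: 50 × 7 = 350
  Mine3->S2: 18 × 4 = 72
Total = 32 + 33 + 140 + 350 + 72 = 627.
(Supply check: Mine1 ships 16; Mine2 ships 75; Mine3 ships 18.)

627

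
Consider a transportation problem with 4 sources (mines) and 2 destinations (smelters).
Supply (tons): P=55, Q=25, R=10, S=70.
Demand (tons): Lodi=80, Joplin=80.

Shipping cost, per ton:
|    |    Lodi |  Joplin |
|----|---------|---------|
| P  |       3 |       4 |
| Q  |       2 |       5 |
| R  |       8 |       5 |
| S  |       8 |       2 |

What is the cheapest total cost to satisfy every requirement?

405

One minimum-cost allocation:
  P→Lodi: 55 × 3 = 165
  Q→Lodi: 25 × 2 = 50
  R→Joplin: 10 × 5 = 50
  S→Joplin: 70 × 2 = 140
Total = 165 + 50 + 50 + 140 = 405.
(Supply check: P ships 55; Q ships 25; R ships 10; S ships 70.)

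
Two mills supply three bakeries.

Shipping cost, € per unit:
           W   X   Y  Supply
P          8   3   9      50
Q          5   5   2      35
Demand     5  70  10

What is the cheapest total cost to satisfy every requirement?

An optimal shipping plan:
  P->X: 50 × €3 = €150
  Q->W: 5 × €5 = €25
  Q->X: 20 × €5 = €100
  Q->Y: 10 × €2 = €20
Total = 150 + 25 + 100 + 20 = €295.

295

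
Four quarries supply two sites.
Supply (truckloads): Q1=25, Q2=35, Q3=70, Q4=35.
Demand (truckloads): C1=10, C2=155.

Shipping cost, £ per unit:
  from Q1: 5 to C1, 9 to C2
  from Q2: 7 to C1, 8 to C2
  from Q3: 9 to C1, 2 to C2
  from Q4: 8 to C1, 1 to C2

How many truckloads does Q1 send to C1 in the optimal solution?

Optimal shipments:
  Q1->C1: 10 × £5 = £50
  Q1->C2: 15 × £9 = £135
  Q2->C2: 35 × £8 = £280
  Q3->C2: 70 × £2 = £140
  Q4->C2: 35 × £1 = £35
Total cost = £640.
So Q1→C1 carries 10 truckloads.

10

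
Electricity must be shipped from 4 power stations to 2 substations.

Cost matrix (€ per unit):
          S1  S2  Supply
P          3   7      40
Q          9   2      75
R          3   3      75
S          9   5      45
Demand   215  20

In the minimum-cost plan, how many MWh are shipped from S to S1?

Optimal shipments:
  P->S1: 40 × €3 = €120
  Q->S1: 55 × €9 = €495
  Q->S2: 20 × €2 = €40
  R->S1: 75 × €3 = €225
  S->S1: 45 × €9 = €405
Total cost = €1285.
So S→S1 carries 45 MWh.

45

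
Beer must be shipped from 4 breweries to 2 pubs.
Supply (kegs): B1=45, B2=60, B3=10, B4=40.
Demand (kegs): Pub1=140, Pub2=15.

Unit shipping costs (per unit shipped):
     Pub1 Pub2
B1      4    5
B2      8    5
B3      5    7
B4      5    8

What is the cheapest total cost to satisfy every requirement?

A cheapest plan:
  B1→Pub1: 45 × 4 = 180
  B2→Pub1: 45 × 8 = 360
  B2→Pub2: 15 × 5 = 75
  B3→Pub1: 10 × 5 = 50
  B4→Pub1: 40 × 5 = 200
Total = 180 + 360 + 75 + 50 + 200 = 865.

865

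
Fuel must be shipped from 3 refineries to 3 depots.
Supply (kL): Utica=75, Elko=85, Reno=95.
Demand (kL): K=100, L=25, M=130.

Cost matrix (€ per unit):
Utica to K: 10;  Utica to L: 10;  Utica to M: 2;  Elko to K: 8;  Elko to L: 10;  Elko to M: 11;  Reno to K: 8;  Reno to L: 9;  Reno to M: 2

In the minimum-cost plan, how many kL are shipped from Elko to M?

The minimum-cost plan:
  Utica to M: 75 × €2 = €150
  Elko to K: 85 × €8 = €680
  Reno to K: 15 × €8 = €120
  Reno to L: 25 × €9 = €225
  Reno to M: 55 × €2 = €110
Total cost = €1285.
The route Elko→M is not used.

0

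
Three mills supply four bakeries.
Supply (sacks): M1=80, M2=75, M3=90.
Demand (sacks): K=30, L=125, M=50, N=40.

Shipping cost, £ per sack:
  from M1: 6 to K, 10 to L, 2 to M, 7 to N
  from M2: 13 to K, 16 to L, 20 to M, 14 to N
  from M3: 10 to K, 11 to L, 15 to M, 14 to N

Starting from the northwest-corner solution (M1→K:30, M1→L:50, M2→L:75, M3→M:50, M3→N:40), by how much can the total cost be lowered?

Current plan cost = 30·6 + 50·10 + 75·16 + 50·15 + 40·14 = £3190.
Optimal plan:
  M1–M: 50 × £2 = £100
  M1–N: 30 × £7 = £210
  M2–K: 30 × £13 = £390
  M2–L: 35 × £16 = £560
  M2–N: 10 × £14 = £140
  M3–L: 90 × £11 = £990
Optimal cost = £2390.
Saving = 3190 − 2390 = £800.

800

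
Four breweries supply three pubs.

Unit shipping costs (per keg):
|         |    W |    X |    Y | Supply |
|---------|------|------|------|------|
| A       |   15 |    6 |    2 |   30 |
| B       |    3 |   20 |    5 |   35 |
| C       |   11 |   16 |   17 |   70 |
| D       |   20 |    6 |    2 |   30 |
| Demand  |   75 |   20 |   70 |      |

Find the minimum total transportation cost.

A cheapest plan:
  A to Y: 30 × 2 = 60
  B to W: 25 × 3 = 75
  B to Y: 10 × 5 = 50
  C to W: 50 × 11 = 550
  C to X: 20 × 16 = 320
  D to Y: 30 × 2 = 60
Total = 60 + 75 + 50 + 550 + 320 + 60 = 1115.

1115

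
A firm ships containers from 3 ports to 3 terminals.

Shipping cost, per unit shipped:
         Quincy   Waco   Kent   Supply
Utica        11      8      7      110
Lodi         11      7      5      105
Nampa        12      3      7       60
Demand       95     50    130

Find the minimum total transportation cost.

1895

Optimal allocation:
  Utica→Quincy: 95 × 11 = 1045
  Utica→Kent: 15 × 7 = 105
  Lodi→Kent: 105 × 5 = 525
  Nampa→Waco: 50 × 3 = 150
  Nampa→Kent: 10 × 7 = 70
Total = 1045 + 105 + 525 + 150 + 70 = 1895.
(Supply check: Utica ships 110; Lodi ships 105; Nampa ships 60.)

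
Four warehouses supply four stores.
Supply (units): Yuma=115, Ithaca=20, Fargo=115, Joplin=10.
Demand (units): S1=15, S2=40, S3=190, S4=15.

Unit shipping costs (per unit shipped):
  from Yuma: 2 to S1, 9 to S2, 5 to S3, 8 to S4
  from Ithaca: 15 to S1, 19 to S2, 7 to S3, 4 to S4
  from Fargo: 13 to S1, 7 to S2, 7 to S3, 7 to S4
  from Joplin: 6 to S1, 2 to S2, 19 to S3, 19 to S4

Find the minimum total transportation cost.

A cheapest plan:
  Yuma->S1: 15 × 2 = 30
  Yuma->S3: 100 × 5 = 500
  Ithaca->S3: 5 × 7 = 35
  Ithaca->S4: 15 × 4 = 60
  Fargo->S2: 30 × 7 = 210
  Fargo->S3: 85 × 7 = 595
  Joplin->S2: 10 × 2 = 20
Total = 30 + 500 + 35 + 60 + 210 + 595 + 20 = 1450.
(Supply check: Yuma ships 115; Ithaca ships 20; Fargo ships 115; Joplin ships 10.)

1450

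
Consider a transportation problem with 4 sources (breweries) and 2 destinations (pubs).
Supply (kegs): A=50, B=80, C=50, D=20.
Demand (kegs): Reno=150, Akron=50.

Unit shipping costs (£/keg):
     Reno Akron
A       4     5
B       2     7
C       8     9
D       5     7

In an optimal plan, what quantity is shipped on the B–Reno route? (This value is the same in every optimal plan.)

80

Optimal shipments:
  A–Reno: 50 × £4 = £200
  B–Reno: 80 × £2 = £160
  C–Akron: 50 × £9 = £450
  D–Reno: 20 × £5 = £100
Total cost = £910.
So B→Reno carries 80 kegs.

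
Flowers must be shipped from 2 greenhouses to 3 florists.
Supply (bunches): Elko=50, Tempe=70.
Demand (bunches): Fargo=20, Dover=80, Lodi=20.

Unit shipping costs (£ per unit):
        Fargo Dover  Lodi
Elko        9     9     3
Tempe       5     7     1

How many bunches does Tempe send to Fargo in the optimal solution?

20

Optimal shipments:
  Elko→Dover: 30 × £9 = £270
  Elko→Lodi: 20 × £3 = £60
  Tempe→Fargo: 20 × £5 = £100
  Tempe→Dover: 50 × £7 = £350
Total cost = £780.
So Tempe→Fargo carries 20 bunches.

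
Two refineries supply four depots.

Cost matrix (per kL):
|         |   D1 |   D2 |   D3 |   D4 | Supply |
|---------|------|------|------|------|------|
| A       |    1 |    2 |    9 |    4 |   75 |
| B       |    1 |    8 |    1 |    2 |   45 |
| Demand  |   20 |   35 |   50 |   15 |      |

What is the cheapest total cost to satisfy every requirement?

240

An optimal shipping plan:
  A->D1: 20 × 1 = 20
  A->D2: 35 × 2 = 70
  A->D3: 5 × 9 = 45
  A->D4: 15 × 4 = 60
  B->D3: 45 × 1 = 45
Total = 20 + 70 + 45 + 60 + 45 = 240.
(Supply check: A ships 75; B ships 45.)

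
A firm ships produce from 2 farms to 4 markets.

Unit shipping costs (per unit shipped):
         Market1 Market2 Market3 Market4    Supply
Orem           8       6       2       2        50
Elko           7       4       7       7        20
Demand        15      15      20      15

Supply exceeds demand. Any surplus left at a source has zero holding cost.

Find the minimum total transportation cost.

245

A cheapest plan:
  Orem–Market1: 10 × 8 = 80
  Orem–Market3: 20 × 2 = 40
  Orem–Market4: 15 × 2 = 30
  Elko–Market1: 5 × 7 = 35
  Elko–Market2: 15 × 4 = 60
Total = 80 + 40 + 30 + 35 + 60 = 245.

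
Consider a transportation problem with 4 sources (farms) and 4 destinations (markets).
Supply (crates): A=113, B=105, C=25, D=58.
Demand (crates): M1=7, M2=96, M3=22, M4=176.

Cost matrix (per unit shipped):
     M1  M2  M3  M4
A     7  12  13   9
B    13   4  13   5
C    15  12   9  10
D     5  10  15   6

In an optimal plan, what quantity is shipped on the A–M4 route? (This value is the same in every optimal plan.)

106

The minimum-cost plan:
  A–M1: 7 crates
  A–M4: 106 crates
  B–M2: 96 crates
  B–M4: 9 crates
  C–M3: 22 crates
  C–M4: 3 crates
  D–M4: 58 crates
Total cost = 2008.
So A→M4 carries 106 crates.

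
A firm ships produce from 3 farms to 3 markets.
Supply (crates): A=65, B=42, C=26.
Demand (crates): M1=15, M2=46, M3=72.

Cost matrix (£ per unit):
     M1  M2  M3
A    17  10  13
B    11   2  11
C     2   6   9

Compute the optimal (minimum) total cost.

1046

One minimum-cost allocation:
  A–M3: 65 × £13 = £845
  B–M2: 42 × £2 = £84
  C–M1: 15 × £2 = £30
  C–M2: 4 × £6 = £24
  C–M3: 7 × £9 = £63
Total = 845 + 84 + 30 + 24 + 63 = £1046.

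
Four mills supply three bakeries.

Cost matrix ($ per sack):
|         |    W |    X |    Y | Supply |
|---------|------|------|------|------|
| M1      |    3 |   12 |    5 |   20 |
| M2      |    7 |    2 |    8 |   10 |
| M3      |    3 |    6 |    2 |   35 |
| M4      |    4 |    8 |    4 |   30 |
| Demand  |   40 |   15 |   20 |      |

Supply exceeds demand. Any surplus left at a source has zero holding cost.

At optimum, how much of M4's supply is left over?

20

Minimum-cost shipments:
  M1 to W: 20 × $3 = $60
  M2 to X: 10 × $2 = $20
  M3 to W: 10 × $3 = $30
  M3 to X: 5 × $6 = $30
  M3 to Y: 20 × $2 = $40
  M4 to W: 10 × $4 = $40
Total cost = $220.
M4 ships 10 of its 30, leaving 20.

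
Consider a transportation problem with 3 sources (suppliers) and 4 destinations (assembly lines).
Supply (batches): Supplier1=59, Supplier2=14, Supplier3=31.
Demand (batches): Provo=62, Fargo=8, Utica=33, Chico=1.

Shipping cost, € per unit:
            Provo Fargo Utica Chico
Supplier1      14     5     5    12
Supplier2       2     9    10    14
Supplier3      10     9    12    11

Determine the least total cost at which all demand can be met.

One minimum-cost allocation:
  Supplier1 to Provo: 17 × €14 = €238
  Supplier1 to Fargo: 8 × €5 = €40
  Supplier1 to Utica: 33 × €5 = €165
  Supplier1 to Chico: 1 × €12 = €12
  Supplier2 to Provo: 14 × €2 = €28
  Supplier3 to Provo: 31 × €10 = €310
Total = 238 + 40 + 165 + 12 + 28 + 310 = €793.

793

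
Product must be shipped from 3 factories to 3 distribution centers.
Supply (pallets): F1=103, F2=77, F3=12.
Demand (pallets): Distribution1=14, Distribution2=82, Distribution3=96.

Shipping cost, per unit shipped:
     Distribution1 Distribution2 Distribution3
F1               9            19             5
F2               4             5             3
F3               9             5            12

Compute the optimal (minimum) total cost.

981

One minimum-cost allocation:
  F1->Distribution1: 7 × 9 = 63
  F1->Distribution3: 96 × 5 = 480
  F2->Distribution1: 7 × 4 = 28
  F2->Distribution2: 70 × 5 = 350
  F3->Distribution2: 12 × 5 = 60
Total = 63 + 480 + 28 + 350 + 60 = 981.
(Supply check: F1 ships 103; F2 ships 77; F3 ships 12.)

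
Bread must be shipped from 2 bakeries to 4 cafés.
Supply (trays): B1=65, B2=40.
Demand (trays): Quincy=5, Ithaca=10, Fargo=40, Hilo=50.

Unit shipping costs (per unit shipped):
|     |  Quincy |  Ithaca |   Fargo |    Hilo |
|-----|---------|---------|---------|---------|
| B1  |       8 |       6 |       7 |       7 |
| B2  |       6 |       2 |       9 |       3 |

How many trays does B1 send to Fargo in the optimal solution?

40

Optimal shipments:
  B1–Quincy: 5 × 8 = 40
  B1–Ithaca: 10 × 6 = 60
  B1–Fargo: 40 × 7 = 280
  B1–Hilo: 10 × 7 = 70
  B2–Hilo: 40 × 3 = 120
Total cost = 570.
So B1→Fargo carries 40 trays.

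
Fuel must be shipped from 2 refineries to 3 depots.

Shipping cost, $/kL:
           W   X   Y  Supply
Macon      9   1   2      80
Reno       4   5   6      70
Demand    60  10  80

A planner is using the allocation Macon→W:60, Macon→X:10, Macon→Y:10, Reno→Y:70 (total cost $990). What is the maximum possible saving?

Current plan cost = 60·9 + 10·1 + 10·2 + 70·6 = $990.
Optimal plan:
  Macon->X: 10 × $1 = $10
  Macon->Y: 70 × $2 = $140
  Reno->W: 60 × $4 = $240
  Reno->Y: 10 × $6 = $60
Optimal cost = $450.
Saving = 990 − 450 = $540.

540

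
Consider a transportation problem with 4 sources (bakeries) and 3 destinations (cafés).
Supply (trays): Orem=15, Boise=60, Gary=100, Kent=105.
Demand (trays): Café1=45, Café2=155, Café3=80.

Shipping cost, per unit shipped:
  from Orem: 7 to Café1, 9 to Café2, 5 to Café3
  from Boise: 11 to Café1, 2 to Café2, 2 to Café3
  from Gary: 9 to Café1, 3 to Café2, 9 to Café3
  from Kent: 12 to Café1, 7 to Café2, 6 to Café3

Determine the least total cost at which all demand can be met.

1335

A cheapest plan:
  Orem→Café1: 15 × 7 = 105
  Boise→Café2: 60 × 2 = 120
  Gary→Café1: 5 × 9 = 45
  Gary→Café2: 95 × 3 = 285
  Kent→Café1: 25 × 12 = 300
  Kent→Café3: 80 × 6 = 480
Total = 105 + 120 + 45 + 285 + 300 + 480 = 1335.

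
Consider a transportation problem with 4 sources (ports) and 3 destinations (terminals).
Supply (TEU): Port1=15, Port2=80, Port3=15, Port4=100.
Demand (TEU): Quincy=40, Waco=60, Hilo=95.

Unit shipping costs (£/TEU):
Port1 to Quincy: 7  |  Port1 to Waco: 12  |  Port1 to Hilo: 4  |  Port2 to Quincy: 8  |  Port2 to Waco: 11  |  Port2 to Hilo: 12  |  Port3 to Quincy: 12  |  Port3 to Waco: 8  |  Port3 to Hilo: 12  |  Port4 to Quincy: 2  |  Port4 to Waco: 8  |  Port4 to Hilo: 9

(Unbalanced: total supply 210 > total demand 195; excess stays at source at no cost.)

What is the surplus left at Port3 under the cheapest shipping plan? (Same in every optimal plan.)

Minimum-cost shipments:
  Port1→Hilo: 15 × £4 = £60
  Port2→Waco: 45 × £11 = £495
  Port2→Hilo: 20 × £12 = £240
  Port3→Waco: 15 × £8 = £120
  Port4→Quincy: 40 × £2 = £80
  Port4→Hilo: 60 × £9 = £540
Total cost = £1535.
Port3 ships 15 of its 15, leaving 0.

0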